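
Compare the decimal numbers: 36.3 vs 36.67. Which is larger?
36.67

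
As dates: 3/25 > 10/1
False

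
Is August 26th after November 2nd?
No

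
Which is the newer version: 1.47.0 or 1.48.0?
1.48.0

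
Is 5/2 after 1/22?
Yes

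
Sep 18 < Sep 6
False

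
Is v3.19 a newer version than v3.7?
Yes. Version numbers are compared segment by segment as integers, not as decimals: minor version 19 > 7, so v3.19 > v3.7 (even though the decimal 3.19 < 3.7).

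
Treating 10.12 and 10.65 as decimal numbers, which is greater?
10.65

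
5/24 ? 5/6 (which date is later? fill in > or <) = >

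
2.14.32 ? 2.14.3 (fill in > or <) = >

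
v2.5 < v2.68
True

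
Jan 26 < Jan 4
False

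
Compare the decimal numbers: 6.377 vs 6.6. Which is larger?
6.6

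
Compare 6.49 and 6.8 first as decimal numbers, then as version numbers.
As decimals: 6.49 < 6.8. As versions: v6.49 > v6.8 (minor version 49 > 8).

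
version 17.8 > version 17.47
False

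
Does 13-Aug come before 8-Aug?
No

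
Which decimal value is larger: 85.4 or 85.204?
85.4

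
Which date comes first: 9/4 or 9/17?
9/4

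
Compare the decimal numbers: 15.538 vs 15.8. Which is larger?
15.8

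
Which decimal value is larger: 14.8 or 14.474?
14.8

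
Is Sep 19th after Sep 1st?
Yes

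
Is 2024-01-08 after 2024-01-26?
No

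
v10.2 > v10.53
False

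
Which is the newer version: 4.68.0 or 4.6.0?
4.68.0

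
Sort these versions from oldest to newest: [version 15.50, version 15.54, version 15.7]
[version 15.7, version 15.50, version 15.54]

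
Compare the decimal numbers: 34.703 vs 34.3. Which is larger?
34.703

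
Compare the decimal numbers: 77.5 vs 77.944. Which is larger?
77.944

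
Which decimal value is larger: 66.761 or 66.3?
66.761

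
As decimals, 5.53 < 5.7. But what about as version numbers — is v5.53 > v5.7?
True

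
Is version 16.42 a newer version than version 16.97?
No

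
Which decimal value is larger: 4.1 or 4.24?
4.24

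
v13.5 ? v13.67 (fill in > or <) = <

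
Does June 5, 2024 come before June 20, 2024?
Yes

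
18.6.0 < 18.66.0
True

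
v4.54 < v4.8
False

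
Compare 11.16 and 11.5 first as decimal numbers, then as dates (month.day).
As decimals: 11.16 < 11.5. As dates: 11/16 is later than 11/5 (day 16 > day 5).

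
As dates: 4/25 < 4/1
False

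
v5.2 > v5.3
False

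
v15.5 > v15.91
False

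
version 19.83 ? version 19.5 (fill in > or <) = >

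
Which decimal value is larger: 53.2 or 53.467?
53.467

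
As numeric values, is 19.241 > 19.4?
False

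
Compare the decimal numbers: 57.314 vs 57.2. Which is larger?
57.314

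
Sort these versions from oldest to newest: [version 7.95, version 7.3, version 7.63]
[version 7.3, version 7.63, version 7.95]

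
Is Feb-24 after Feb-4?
Yes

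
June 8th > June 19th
False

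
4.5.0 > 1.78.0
True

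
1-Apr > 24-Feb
True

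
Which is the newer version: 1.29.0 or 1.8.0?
1.29.0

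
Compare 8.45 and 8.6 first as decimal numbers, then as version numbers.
As decimals: 8.45 < 8.6. As versions: v8.45 > v8.6 (minor version 45 > 6).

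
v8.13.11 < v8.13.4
False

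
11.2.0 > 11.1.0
True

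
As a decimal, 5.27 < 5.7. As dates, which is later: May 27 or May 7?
May 27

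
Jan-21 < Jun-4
True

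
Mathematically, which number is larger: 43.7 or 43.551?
43.7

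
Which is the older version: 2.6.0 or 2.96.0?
2.6.0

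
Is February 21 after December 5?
No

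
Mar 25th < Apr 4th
True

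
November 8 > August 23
True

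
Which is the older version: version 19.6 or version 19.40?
version 19.6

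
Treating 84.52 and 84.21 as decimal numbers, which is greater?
84.52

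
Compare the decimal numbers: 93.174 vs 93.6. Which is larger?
93.6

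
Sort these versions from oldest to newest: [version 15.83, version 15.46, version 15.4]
[version 15.4, version 15.46, version 15.83]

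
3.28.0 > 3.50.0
False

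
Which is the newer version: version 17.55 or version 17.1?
version 17.55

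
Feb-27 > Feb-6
True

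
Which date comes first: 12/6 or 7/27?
7/27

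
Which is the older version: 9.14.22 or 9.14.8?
9.14.8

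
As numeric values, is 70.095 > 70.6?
False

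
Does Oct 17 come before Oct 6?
No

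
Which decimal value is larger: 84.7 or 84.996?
84.996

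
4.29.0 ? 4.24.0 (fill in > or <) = >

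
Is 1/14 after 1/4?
Yes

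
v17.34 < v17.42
True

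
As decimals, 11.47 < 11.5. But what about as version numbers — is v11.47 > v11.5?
True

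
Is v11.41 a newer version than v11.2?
Yes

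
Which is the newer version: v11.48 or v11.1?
v11.48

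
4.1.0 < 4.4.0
True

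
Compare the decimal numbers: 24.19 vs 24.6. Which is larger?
24.6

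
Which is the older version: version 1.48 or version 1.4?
version 1.4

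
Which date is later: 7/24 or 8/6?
8/6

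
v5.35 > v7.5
False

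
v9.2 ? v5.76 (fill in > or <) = >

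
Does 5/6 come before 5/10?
Yes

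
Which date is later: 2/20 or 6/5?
6/5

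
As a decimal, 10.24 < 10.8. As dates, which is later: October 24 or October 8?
October 24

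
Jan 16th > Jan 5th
True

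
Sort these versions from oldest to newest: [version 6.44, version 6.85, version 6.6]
[version 6.6, version 6.44, version 6.85]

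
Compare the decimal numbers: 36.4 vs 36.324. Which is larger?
36.4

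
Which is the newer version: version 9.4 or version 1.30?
version 9.4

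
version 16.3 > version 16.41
False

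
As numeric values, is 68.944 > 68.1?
True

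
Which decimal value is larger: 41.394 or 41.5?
41.5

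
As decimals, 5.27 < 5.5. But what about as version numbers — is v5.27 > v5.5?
True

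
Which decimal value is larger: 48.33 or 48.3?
48.33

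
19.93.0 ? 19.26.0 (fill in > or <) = >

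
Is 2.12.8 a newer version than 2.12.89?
No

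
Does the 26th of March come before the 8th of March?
No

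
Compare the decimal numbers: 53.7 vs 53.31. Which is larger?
53.7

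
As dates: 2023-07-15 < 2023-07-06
False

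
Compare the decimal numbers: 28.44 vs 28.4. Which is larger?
28.44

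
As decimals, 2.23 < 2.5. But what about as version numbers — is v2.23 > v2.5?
True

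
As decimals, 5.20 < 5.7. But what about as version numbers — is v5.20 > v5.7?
True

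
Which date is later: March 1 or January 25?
March 1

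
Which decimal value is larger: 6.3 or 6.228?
6.3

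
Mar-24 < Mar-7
False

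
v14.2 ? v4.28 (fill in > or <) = >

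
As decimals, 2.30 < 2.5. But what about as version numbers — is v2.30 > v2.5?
True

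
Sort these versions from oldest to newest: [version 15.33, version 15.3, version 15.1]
[version 15.1, version 15.3, version 15.33]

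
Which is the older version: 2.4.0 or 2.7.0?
2.4.0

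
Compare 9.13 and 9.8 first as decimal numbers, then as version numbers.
As decimals: 9.13 < 9.8. As versions: v9.13 > v9.8 (minor version 13 > 8).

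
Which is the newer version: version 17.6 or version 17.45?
version 17.45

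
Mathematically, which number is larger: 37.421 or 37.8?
37.8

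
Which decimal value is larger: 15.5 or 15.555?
15.555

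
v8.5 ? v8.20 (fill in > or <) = <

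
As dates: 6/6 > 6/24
False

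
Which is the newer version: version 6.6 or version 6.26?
version 6.26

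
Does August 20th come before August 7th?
No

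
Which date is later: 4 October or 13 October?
13 October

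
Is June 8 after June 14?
No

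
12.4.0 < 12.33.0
True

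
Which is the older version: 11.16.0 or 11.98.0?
11.16.0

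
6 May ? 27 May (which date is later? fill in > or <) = <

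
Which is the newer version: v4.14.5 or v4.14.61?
v4.14.61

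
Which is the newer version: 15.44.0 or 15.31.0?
15.44.0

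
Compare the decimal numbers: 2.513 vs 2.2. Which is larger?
2.513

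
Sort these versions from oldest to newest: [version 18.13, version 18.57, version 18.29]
[version 18.13, version 18.29, version 18.57]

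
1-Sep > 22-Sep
False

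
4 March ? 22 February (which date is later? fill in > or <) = >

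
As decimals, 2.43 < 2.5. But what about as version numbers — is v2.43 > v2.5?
True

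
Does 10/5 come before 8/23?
No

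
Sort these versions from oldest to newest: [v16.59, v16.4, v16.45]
[v16.4, v16.45, v16.59]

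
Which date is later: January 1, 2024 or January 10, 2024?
January 10, 2024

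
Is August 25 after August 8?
Yes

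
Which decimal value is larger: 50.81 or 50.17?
50.81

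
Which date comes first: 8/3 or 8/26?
8/3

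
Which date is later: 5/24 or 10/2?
10/2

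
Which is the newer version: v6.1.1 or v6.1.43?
v6.1.43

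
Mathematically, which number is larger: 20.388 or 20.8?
20.8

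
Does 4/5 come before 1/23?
No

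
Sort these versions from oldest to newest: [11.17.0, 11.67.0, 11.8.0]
[11.8.0, 11.17.0, 11.67.0]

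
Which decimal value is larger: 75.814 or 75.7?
75.814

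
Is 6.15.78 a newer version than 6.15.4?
Yes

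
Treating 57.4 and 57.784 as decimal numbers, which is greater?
57.784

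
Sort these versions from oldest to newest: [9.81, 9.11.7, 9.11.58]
[9.11.7, 9.11.58, 9.81]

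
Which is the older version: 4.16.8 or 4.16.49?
4.16.8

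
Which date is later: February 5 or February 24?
February 24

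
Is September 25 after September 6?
Yes. Day 25 comes after day 6 in September — this is a date comparison, not a decimal one (the decimal 9.25 would be smaller than 9.6).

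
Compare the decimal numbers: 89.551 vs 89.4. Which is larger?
89.551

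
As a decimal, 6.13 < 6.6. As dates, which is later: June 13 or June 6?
June 13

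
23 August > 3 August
True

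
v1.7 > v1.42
False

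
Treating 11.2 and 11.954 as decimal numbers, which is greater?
11.954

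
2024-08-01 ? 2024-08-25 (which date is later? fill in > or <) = <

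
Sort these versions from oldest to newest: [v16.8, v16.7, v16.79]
[v16.7, v16.8, v16.79]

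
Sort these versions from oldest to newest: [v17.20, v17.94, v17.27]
[v17.20, v17.27, v17.94]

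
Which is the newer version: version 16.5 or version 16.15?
version 16.15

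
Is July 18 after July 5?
Yes. Day 18 comes after day 5 in July — this is a date comparison, not a decimal one (the decimal 7.18 would be smaller than 7.5).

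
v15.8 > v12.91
True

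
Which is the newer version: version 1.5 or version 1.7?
version 1.7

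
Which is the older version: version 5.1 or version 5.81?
version 5.1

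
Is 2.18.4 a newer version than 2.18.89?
No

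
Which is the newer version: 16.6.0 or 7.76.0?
16.6.0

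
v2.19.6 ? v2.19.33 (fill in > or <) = <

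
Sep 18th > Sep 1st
True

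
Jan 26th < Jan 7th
False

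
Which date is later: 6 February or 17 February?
17 February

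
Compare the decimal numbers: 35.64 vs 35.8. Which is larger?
35.8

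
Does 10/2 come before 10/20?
Yes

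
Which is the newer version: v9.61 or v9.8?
v9.61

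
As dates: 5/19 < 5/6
False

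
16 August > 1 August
True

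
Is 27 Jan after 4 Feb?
No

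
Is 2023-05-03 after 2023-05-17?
No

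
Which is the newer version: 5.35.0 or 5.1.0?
5.35.0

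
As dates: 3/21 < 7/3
True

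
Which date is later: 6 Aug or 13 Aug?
13 Aug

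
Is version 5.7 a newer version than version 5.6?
Yes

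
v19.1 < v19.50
True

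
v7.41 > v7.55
False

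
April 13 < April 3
False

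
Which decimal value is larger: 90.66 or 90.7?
90.7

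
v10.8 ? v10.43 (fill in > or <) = <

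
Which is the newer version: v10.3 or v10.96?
v10.96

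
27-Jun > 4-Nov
False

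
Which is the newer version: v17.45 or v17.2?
v17.45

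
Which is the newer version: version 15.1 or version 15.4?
version 15.4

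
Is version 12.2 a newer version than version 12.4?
No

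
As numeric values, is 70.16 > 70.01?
True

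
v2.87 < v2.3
False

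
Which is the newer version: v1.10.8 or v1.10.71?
v1.10.71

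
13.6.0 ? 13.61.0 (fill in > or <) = <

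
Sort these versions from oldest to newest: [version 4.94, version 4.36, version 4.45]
[version 4.36, version 4.45, version 4.94]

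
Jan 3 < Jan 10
True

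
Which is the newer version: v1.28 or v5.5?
v5.5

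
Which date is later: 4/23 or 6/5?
6/5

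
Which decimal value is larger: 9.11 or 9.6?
9.6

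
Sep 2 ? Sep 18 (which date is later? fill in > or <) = <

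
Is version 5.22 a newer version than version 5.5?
Yes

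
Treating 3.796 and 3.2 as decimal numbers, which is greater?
3.796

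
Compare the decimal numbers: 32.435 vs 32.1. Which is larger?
32.435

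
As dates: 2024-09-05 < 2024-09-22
True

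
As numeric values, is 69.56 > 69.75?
False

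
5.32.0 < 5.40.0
True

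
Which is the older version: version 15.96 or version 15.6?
version 15.6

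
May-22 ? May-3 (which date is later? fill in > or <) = >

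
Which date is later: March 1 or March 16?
March 16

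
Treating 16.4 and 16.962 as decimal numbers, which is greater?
16.962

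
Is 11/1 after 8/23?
Yes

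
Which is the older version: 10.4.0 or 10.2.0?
10.2.0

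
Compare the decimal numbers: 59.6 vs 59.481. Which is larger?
59.6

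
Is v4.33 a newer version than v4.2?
Yes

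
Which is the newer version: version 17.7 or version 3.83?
version 17.7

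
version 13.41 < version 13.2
False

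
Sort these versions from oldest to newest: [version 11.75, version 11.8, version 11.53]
[version 11.8, version 11.53, version 11.75]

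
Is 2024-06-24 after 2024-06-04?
Yes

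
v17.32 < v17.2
False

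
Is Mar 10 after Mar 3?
Yes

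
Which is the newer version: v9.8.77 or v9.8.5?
v9.8.77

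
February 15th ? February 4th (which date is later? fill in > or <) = >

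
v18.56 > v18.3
True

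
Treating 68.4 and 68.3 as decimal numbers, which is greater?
68.4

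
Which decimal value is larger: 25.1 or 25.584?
25.584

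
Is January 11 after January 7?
Yes. Day 11 comes after day 7 in January — this is a date comparison, not a decimal one (the decimal 1.11 would be smaller than 1.7).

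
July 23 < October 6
True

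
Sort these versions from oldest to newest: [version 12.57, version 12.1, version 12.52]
[version 12.1, version 12.52, version 12.57]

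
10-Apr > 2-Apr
True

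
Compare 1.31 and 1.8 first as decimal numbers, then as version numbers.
As decimals: 1.31 < 1.8. As versions: v1.31 > v1.8 (minor version 31 > 8).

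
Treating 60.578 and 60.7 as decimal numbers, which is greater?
60.7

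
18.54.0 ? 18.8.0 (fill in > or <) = >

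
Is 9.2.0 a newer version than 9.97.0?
No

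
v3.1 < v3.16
True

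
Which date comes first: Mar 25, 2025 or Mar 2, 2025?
Mar 2, 2025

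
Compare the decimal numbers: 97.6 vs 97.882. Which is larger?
97.882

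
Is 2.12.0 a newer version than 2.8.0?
Yes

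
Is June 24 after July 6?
No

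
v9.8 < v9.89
True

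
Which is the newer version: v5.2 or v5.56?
v5.56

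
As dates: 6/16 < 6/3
False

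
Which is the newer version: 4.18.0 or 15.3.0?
15.3.0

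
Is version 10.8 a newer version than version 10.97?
No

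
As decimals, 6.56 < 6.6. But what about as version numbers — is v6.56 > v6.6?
True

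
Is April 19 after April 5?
Yes. Day 19 comes after day 5 in April — this is a date comparison, not a decimal one (the decimal 4.19 would be smaller than 4.5).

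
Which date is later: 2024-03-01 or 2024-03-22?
2024-03-22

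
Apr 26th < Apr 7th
False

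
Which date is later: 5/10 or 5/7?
5/10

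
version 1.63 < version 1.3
False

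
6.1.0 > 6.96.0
False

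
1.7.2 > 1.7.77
False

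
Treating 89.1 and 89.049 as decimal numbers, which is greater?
89.1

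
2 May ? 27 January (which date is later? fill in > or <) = >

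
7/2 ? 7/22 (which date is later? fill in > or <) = <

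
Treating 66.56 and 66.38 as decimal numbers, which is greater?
66.56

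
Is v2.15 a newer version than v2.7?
Yes. Version numbers are compared segment by segment as integers, not as decimals: minor version 15 > 7, so v2.15 > v2.7 (even though the decimal 2.15 < 2.7).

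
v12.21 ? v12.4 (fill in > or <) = >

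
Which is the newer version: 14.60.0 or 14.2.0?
14.60.0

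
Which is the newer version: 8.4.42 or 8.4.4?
8.4.42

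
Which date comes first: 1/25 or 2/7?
1/25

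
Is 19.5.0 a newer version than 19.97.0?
No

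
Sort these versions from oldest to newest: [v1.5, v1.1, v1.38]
[v1.1, v1.5, v1.38]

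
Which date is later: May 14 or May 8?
May 14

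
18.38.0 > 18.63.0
False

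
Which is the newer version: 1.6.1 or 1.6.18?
1.6.18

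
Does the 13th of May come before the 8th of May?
No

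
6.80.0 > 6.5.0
True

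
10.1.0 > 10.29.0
False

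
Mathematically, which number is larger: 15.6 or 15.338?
15.6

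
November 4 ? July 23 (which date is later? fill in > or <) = >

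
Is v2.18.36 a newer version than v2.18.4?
Yes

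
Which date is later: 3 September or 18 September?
18 September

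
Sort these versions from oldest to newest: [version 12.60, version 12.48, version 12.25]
[version 12.25, version 12.48, version 12.60]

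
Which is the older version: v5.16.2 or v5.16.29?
v5.16.2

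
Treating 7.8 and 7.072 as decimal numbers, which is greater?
7.8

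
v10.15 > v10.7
True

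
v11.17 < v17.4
True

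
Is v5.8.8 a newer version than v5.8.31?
No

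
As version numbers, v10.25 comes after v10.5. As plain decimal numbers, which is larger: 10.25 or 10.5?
10.5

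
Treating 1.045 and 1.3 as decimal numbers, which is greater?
1.3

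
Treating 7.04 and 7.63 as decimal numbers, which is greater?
7.63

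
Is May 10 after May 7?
Yes. Day 10 comes after day 7 in May — this is a date comparison, not a decimal one (the decimal 5.10 would be smaller than 5.7).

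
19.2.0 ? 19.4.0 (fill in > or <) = <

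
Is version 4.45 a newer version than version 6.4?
No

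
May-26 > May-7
True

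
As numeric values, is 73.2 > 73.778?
False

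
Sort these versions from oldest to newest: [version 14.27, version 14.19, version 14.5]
[version 14.5, version 14.19, version 14.27]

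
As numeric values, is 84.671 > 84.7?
False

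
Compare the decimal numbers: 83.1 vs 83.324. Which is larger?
83.324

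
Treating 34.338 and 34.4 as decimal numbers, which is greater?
34.4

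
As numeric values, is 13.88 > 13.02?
True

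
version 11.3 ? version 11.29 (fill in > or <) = <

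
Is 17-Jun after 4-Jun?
Yes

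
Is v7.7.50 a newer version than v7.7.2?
Yes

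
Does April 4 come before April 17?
Yes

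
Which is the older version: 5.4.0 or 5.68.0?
5.4.0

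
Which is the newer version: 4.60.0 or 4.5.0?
4.60.0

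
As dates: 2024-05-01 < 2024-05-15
True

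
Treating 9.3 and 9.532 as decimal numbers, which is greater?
9.532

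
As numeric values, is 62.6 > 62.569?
True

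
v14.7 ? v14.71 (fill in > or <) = <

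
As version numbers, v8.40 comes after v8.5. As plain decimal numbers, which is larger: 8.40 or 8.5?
8.5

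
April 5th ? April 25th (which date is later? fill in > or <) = <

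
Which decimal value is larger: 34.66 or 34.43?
34.66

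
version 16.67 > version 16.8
True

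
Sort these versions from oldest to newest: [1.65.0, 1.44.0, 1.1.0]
[1.1.0, 1.44.0, 1.65.0]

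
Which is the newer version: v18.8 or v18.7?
v18.8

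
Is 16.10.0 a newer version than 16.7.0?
Yes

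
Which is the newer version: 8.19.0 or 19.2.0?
19.2.0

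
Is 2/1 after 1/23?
Yes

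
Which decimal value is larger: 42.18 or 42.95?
42.95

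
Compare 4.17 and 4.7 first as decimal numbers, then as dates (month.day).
As decimals: 4.17 < 4.7. As dates: 4/17 is later than 4/7 (day 17 > day 7).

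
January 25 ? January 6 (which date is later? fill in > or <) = >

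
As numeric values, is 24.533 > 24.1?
True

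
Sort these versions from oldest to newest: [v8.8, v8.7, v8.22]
[v8.7, v8.8, v8.22]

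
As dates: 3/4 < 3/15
True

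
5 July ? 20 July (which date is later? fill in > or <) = <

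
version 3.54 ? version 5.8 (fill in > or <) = <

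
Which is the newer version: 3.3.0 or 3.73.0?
3.73.0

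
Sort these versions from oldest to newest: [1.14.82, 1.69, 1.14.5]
[1.14.5, 1.14.82, 1.69]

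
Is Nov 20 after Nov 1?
Yes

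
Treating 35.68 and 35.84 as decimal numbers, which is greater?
35.84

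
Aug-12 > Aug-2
True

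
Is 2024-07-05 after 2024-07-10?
No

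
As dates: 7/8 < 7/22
True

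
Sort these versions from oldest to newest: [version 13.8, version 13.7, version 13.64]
[version 13.7, version 13.8, version 13.64]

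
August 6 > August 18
False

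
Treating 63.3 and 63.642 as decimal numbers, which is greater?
63.642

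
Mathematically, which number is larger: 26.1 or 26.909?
26.909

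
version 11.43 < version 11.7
False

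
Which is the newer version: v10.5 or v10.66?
v10.66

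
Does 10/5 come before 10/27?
Yes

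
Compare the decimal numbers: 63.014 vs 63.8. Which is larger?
63.8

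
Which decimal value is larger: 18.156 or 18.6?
18.6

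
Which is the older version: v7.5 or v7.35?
v7.5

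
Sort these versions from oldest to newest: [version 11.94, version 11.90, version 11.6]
[version 11.6, version 11.90, version 11.94]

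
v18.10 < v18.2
False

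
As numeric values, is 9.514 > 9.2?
True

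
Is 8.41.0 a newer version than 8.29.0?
Yes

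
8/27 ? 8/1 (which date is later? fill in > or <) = >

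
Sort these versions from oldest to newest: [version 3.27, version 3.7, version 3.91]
[version 3.7, version 3.27, version 3.91]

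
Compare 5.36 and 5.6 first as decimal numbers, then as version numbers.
As decimals: 5.36 < 5.6. As versions: v5.36 > v5.6 (minor version 36 > 6).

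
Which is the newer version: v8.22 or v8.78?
v8.78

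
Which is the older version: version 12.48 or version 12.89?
version 12.48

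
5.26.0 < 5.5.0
False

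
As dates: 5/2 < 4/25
False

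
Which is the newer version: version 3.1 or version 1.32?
version 3.1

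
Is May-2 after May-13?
No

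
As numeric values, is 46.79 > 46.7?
True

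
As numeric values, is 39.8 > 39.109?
True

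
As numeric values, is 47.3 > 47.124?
True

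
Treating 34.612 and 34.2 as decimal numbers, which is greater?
34.612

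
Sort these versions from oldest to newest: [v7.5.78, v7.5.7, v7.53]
[v7.5.7, v7.5.78, v7.53]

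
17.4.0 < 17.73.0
True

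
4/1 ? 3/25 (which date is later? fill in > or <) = >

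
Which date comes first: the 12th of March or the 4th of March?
the 4th of March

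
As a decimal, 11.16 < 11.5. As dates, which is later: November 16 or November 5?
November 16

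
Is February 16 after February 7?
Yes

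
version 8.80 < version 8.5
False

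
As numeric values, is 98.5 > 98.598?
False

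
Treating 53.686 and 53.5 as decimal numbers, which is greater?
53.686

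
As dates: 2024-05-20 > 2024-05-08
True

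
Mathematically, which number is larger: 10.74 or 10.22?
10.74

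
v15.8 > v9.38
True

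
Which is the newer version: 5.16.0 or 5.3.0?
5.16.0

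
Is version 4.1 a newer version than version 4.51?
No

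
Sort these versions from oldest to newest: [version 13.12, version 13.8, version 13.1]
[version 13.1, version 13.8, version 13.12]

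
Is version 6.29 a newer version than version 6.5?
Yes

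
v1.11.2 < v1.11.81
True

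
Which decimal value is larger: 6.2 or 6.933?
6.933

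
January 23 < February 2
True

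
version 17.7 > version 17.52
False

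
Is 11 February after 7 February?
Yes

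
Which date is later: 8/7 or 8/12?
8/12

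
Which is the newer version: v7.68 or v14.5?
v14.5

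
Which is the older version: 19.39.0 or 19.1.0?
19.1.0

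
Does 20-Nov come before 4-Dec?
Yes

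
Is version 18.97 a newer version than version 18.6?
Yes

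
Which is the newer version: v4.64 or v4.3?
v4.64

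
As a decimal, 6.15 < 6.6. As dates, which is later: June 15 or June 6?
June 15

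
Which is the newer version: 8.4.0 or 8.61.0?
8.61.0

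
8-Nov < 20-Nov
True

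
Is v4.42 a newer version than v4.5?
Yes. Version numbers are compared segment by segment as integers, not as decimals: minor version 42 > 5, so v4.42 > v4.5 (even though the decimal 4.42 < 4.5).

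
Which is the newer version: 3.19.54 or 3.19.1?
3.19.54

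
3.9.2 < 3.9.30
True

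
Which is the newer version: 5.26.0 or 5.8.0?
5.26.0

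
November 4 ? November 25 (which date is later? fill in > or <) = <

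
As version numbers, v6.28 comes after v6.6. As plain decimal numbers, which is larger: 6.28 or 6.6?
6.6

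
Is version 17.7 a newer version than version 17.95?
No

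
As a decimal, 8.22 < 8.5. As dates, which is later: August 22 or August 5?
August 22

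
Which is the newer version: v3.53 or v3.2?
v3.53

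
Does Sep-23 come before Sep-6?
No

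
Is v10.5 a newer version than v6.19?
Yes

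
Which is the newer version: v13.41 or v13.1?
v13.41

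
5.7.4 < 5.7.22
True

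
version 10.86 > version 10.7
True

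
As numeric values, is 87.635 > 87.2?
True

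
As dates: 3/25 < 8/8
True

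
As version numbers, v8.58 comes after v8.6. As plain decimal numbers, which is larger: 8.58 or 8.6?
8.6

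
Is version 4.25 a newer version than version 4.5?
Yes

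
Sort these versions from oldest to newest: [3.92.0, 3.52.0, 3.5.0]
[3.5.0, 3.52.0, 3.92.0]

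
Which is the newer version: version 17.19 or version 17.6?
version 17.19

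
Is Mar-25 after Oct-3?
No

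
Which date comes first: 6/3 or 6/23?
6/3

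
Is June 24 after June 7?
Yes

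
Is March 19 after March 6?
Yes. Day 19 comes after day 6 in March — this is a date comparison, not a decimal one (the decimal 3.19 would be smaller than 3.6).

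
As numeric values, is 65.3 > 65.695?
False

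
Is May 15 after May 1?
Yes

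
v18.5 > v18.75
False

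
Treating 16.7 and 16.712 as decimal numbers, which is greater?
16.712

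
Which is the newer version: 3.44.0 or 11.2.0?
11.2.0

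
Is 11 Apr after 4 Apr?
Yes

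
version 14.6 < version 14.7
True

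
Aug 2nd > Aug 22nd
False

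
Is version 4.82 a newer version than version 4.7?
Yes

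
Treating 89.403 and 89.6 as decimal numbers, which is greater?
89.6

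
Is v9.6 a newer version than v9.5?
Yes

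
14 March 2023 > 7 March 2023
True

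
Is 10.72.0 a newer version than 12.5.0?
No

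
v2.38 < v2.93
True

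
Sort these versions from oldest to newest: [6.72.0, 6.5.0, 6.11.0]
[6.5.0, 6.11.0, 6.72.0]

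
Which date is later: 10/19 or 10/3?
10/19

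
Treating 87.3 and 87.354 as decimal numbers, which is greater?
87.354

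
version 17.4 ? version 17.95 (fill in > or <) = <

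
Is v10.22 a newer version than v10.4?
Yes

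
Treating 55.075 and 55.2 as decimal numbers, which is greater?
55.2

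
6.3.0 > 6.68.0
False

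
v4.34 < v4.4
False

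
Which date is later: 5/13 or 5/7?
5/13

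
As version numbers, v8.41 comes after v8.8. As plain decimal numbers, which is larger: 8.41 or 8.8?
8.8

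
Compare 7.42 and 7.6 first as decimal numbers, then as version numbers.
As decimals: 7.42 < 7.6. As versions: v7.42 > v7.6 (minor version 42 > 6).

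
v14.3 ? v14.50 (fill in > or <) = <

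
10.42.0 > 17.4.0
False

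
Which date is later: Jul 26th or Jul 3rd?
Jul 26th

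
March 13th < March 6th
False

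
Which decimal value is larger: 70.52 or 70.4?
70.52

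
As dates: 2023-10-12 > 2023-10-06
True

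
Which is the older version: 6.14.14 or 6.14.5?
6.14.5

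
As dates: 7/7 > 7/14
False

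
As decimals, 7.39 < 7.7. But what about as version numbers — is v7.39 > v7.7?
True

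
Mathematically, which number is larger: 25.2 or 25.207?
25.207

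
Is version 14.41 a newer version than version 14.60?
No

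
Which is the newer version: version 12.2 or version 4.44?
version 12.2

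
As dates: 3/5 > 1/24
True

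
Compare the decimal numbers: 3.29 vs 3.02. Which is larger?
3.29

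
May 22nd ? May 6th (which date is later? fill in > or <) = >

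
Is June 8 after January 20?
Yes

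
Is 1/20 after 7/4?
No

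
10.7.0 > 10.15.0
False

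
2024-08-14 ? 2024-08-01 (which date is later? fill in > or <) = >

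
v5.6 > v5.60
False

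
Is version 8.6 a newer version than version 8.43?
No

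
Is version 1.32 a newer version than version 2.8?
No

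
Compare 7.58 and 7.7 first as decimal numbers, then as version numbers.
As decimals: 7.58 < 7.7. As versions: v7.58 > v7.7 (minor version 58 > 7).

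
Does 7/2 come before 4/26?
No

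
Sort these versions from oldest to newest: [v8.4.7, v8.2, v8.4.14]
[v8.2, v8.4.7, v8.4.14]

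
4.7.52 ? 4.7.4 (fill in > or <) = >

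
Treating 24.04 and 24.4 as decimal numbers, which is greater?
24.4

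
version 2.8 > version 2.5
True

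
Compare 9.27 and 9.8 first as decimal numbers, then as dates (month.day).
As decimals: 9.27 < 9.8. As dates: 9/27 is later than 9/8 (day 27 > day 8).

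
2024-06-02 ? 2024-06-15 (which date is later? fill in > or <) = <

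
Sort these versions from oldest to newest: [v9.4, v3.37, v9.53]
[v3.37, v9.4, v9.53]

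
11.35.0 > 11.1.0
True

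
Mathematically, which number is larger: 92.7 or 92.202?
92.7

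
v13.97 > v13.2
True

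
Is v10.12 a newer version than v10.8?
Yes. Version numbers are compared segment by segment as integers, not as decimals: minor version 12 > 8, so v10.12 > v10.8 (even though the decimal 10.12 < 10.8).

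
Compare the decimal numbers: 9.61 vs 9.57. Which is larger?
9.61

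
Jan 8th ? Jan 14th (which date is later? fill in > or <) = <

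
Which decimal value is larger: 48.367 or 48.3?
48.367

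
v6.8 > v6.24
False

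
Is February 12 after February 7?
Yes. Day 12 comes after day 7 in February — this is a date comparison, not a decimal one (the decimal 2.12 would be smaller than 2.7).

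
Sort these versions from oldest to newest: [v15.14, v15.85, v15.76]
[v15.14, v15.76, v15.85]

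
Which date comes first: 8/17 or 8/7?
8/7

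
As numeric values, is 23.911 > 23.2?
True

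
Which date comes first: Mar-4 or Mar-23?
Mar-4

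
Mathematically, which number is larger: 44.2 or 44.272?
44.272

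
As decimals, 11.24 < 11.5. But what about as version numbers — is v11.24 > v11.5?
True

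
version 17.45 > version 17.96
False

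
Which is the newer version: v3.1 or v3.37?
v3.37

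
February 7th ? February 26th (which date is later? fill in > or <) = <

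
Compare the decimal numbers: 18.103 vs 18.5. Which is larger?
18.5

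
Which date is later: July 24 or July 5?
July 24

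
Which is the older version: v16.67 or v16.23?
v16.23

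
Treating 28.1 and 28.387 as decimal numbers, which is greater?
28.387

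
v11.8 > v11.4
True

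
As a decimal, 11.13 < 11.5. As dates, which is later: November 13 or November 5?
November 13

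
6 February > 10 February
False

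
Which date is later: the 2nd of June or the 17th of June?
the 17th of June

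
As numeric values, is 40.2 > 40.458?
False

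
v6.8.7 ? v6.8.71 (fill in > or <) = <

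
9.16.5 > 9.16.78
False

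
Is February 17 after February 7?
Yes. Day 17 comes after day 7 in February — this is a date comparison, not a decimal one (the decimal 2.17 would be smaller than 2.7).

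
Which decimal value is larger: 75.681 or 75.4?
75.681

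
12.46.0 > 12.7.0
True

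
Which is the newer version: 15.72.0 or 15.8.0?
15.72.0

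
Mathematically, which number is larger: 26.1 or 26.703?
26.703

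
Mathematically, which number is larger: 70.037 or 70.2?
70.2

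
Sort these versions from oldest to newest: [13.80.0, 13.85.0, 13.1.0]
[13.1.0, 13.80.0, 13.85.0]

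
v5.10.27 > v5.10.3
True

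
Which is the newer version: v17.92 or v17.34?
v17.92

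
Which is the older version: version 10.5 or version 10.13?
version 10.5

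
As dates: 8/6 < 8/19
True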